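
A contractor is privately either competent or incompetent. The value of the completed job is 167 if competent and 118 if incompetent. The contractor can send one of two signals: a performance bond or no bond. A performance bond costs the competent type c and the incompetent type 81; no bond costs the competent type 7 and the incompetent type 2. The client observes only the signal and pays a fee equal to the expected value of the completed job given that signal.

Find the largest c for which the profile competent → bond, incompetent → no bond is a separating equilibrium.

Under separation: bond → competent (pays 167); no bond → incompetent (pays 118).
Incompetent: 118 − 2 = 116 ≥ 167 − 81 = 86. Holds regardless of c. ✓
Competent: 167 − c ≥ 118 − 7, so c ≤ 167 − 111 = 56.

56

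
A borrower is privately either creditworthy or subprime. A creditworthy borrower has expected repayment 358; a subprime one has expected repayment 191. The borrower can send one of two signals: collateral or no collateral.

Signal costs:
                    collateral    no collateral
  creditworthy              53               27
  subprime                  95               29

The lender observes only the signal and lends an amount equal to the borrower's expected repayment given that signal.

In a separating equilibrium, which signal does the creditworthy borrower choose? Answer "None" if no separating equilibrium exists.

Try creditworthy → collateral, subprime → no collateral:
  Under separation the lender infers type exactly: collateral → creditworthy (pays 358), no collateral → subprime (pays 191).
  Creditworthy: collateral gives 358 − 53 = 305; no collateral gives 191 − 27 = 164. No deviation. ✓
  Subprime: no collateral gives 191 − 29 = 162; collateral gives 358 − 95 = 263. Would deviate. ✗
Try creditworthy → no collateral, subprime → collateral:
  Under separation the lender infers type exactly: no collateral → creditworthy (pays 358), collateral → subprime (pays 191).
  Creditworthy: no collateral gives 358 − 27 = 331; collateral gives 191 − 53 = 138. No deviation. ✓
  Subprime: collateral gives 191 − 95 = 96; no collateral gives 358 − 29 = 329. Would deviate. ✗
Neither assignment is incentive-compatible.

None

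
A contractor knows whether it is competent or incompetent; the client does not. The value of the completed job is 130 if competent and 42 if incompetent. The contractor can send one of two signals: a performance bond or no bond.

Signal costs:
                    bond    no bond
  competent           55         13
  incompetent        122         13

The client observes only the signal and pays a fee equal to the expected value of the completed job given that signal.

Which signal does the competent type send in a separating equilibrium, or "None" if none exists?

Try competent → bond, incompetent → no bond:
  If types separate, bond earns payment 130 and no bond earns 42.
  Competent: bond gives 130 − 55 = 75; no bond gives 42 − 13 = 29. No deviation. ✓
  Incompetent: no bond gives 42 − 13 = 29; bond gives 130 − 122 = 8. No deviation. ✓
Both hold — the competent type sends bond.

bond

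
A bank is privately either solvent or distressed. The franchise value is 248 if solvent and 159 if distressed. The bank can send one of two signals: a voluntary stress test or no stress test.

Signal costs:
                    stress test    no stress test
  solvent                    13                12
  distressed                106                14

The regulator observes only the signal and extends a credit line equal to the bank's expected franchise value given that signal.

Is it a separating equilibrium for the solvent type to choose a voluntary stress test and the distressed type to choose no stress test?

If types separate, stress test earns payment 248 and no stress test earns 159.
Solvent: stress test gives 248 − 13 = 235; no stress test gives 159 − 12 = 147. No deviation. ✓
Distressed: no stress test gives 159 − 14 = 145; stress test gives 248 − 106 = 142. No deviation. ✓
Neither type gains from mimicking the other.

Yes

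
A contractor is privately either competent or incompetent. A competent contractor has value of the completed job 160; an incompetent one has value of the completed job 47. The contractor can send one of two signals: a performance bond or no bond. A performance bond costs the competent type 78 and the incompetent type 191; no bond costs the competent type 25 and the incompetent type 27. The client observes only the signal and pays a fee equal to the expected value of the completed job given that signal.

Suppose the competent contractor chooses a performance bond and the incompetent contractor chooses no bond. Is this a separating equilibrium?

If types separate, bond earns payment 160 and no bond earns 47.
Competent: bond gives 160 − 78 = 82; no bond gives 47 − 25 = 22. No deviation. ✓
Incompetent: no bond gives 47 − 27 = 20; bond gives 160 − 191 = -31. No deviation. ✓
Neither type gains from mimicking the other.

Yes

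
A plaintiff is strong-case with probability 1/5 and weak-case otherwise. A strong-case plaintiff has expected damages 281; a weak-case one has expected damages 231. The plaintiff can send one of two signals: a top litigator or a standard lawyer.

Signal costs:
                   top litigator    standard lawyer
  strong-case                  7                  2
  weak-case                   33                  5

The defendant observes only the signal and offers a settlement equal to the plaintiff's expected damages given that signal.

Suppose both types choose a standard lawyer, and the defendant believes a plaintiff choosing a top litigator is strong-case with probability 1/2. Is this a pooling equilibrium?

No

At the pooled signal (standard lawyer) the defendant holds the prior 1/5 and pays 1/5·281 + 4/5·231 = 241. Off-path (top litigator) belief 1/2 gives 1/2·281 + 1/2·231 = 256.
Strong-case: standard lawyer gives 241 − 2 = 239; top litigator gives 256 − 7 = 249. Deviates. ✗
Weak-case: standard lawyer gives 241 − 5 = 236; top litigator gives 256 − 33 = 223. Stays. ✓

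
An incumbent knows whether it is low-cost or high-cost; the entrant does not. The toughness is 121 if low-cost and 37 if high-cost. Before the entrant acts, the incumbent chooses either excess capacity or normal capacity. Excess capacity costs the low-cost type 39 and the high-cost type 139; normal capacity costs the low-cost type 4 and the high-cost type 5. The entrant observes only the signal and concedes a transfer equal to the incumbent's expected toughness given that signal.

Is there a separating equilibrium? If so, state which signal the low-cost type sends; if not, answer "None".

Try low-cost → excess capacity, high-cost → normal capacity:
  Under separation the entrant infers type exactly: excess capacity → low-cost (pays 121), normal capacity → high-cost (pays 37).
  Low-cost: excess capacity gives 121 − 39 = 82; normal capacity gives 37 − 4 = 33. No deviation. ✓
  High-cost: normal capacity gives 37 − 5 = 32; excess capacity gives 121 − 139 = -18. No deviation. ✓
Both hold — the low-cost type sends excess capacity.

excess capacity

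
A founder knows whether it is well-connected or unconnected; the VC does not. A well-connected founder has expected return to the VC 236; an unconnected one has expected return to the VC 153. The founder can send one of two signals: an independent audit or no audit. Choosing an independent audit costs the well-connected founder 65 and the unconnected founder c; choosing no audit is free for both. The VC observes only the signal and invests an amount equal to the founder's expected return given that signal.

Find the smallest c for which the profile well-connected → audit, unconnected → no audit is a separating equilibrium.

83

Under separation: audit → well-connected (pays 236); no audit → unconnected (pays 153).
Well-connected: 236 − 65 = 171 ≥ 153 − 0 = 153. Holds regardless of c. ✓
Unconnected: 153 − 0 ≥ 236 − c, so c ≥ 236 − 153 = 83.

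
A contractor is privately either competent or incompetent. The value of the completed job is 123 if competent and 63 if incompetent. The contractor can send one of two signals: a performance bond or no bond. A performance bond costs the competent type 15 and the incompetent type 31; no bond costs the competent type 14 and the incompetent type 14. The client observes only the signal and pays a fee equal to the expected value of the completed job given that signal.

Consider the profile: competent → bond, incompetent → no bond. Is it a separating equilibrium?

If types separate, bond earns payment 123 and no bond earns 63.
Competent: bond gives 123 − 15 = 108; no bond gives 63 − 14 = 49. No deviation. ✓
Incompetent: no bond gives 63 − 14 = 49; bond gives 123 − 31 = 92. Would deviate. ✗

No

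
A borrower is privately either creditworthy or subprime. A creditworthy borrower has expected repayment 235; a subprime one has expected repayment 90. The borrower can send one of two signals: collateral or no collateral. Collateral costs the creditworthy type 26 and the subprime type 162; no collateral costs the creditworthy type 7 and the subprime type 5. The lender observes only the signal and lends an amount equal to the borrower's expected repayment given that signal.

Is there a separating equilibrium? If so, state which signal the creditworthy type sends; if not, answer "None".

Try creditworthy → collateral, subprime → no collateral:
  Under separation the lender infers type exactly: collateral → creditworthy (pays 235), no collateral → subprime (pays 90).
  Creditworthy: collateral gives 235 − 26 = 209; no collateral gives 90 − 7 = 83. No deviation. ✓
  Subprime: no collateral gives 90 − 5 = 85; collateral gives 235 − 162 = 73. No deviation. ✓
Both hold — the creditworthy type sends collateral.

collateral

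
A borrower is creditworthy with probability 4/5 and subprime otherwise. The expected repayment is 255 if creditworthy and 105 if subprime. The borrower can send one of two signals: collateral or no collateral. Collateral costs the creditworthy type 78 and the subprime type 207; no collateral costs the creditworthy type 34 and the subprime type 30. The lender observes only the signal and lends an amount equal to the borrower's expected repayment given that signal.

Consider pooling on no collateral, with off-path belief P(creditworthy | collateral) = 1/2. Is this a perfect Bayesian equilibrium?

Yes

On the equilibrium path (no collateral) the lender holds the prior 4/5 and pays 4/5·255 + 1/5·105 = 225. Off-path (collateral) belief 1/2 gives 1/2·255 + 1/2·105 = 180.
Creditworthy: no collateral gives 225 − 34 = 191; collateral gives 180 − 78 = 102. Stays. ✓
Subprime: no collateral gives 225 − 30 = 195; collateral gives 180 − 207 = -27. Stays. ✓
Beliefs are Bayes-consistent on-path and both types best-respond.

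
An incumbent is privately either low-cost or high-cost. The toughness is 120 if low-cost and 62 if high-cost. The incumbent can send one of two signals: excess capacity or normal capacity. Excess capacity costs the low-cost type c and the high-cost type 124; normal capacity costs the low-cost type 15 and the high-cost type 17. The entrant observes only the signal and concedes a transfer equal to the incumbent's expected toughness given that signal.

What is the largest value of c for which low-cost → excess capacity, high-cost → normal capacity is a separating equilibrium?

Under separation: excess capacity → low-cost (pays 120); normal capacity → high-cost (pays 62).
High-cost: 62 − 17 = 45 ≥ 120 − 124 = -4. Holds regardless of c. ✓
Low-cost: 120 − c ≥ 62 − 15, so c ≤ 120 − 47 = 73.

73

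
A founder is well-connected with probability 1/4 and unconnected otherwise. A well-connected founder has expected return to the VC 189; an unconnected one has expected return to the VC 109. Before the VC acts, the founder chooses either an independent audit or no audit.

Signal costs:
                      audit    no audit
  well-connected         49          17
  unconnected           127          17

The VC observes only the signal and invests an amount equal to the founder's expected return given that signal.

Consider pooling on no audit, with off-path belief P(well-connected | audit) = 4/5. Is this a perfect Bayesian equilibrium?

At the pooled signal (no audit) the VC holds the prior 1/4 and pays 1/4·189 + 3/4·109 = 129. Off-path (audit) belief 4/5 gives 4/5·189 + 1/5·109 = 173.
Well-connected: no audit gives 129 − 17 = 112; audit gives 173 − 49 = 124. Deviates. ✗
Unconnected: no audit gives 129 − 17 = 112; audit gives 173 − 127 = 46. Stays. ✓

No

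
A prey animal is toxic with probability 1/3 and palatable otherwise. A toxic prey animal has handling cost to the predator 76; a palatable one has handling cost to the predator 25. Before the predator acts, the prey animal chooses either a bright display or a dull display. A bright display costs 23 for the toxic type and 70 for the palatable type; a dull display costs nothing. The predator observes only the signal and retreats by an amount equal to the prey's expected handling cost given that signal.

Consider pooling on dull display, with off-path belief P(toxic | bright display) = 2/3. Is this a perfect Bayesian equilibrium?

Yes

At the pooled signal (dull display) the predator holds the prior 1/3 and pays 1/3·76 + 2/3·25 = 42. Off-path (bright display) belief 2/3 gives 2/3·76 + 1/3·25 = 59.
Toxic: dull display gives 42 − 0 = 42; bright display gives 59 − 23 = 36. Stays. ✓
Palatable: dull display gives 42 − 0 = 42; bright display gives 59 − 70 = -11. Stays. ✓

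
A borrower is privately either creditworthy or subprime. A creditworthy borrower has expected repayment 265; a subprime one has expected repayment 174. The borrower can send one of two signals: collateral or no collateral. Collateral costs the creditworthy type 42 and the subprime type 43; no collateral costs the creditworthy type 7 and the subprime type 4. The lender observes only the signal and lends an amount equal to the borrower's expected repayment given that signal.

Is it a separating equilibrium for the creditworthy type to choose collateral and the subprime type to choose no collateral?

No

If types separate, collateral earns payment 265 and no collateral earns 174.
Creditworthy: collateral gives 265 − 42 = 223; no collateral gives 174 − 7 = 167. No deviation. ✓
Subprime: no collateral gives 174 − 4 = 170; collateral gives 265 − 43 = 222. Would deviate. ✗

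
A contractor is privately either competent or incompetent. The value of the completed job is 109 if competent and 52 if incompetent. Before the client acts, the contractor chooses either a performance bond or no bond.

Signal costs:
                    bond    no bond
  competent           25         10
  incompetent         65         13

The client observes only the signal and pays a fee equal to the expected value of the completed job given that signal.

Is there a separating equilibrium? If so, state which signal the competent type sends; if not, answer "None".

Try competent → bond, incompetent → no bond:
  Under separation the client infers type exactly: bond → competent (pays 109), no bond → incompetent (pays 52).
  Competent: bond gives 109 − 25 = 84; no bond gives 52 − 10 = 42. No deviation. ✓
  Incompetent: no bond gives 52 − 13 = 39; bond gives 109 − 65 = 44. Would deviate. ✗
Try competent → no bond, incompetent → bond:
  Under separation the client infers type exactly: no bond → competent (pays 109), bond → incompetent (pays 52).
  Competent: no bond gives 109 − 10 = 99; bond gives 52 − 25 = 27. No deviation. ✓
  Incompetent: bond gives 52 − 65 = -13; no bond gives 109 − 13 = 96. Would deviate. ✗
Neither assignment is incentive-compatible.

None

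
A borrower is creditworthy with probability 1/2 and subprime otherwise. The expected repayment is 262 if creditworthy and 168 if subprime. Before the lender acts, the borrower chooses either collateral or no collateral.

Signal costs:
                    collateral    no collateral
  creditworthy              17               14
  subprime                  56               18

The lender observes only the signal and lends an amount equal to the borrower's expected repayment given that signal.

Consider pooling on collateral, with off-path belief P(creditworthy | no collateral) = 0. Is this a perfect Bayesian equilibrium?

On the equilibrium path (collateral) the lender holds the prior 1/2 and pays 1/2·262 + 1/2·168 = 215. Off-path (no collateral) belief 0 gives 0·262 + 1·168 = 168.
Creditworthy: collateral gives 215 − 17 = 198; no collateral gives 168 − 14 = 154. Stays. ✓
Subprime: collateral gives 215 − 56 = 159; no collateral gives 168 − 18 = 150. Stays. ✓
Beliefs are Bayes-consistent on-path and both types best-respond.

Yes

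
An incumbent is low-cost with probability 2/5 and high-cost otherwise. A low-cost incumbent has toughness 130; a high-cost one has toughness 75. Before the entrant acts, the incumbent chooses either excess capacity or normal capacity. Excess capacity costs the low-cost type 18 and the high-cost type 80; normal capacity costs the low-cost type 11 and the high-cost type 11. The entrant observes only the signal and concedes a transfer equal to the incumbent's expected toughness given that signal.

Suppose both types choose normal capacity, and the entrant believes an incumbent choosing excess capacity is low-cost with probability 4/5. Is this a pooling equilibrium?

No

At the pooled signal (normal capacity) the entrant holds the prior 2/5 and pays 2/5·130 + 3/5·75 = 97. Off-path (excess capacity) belief 4/5 gives 4/5·130 + 1/5·75 = 119.
Low-cost: normal capacity gives 97 − 11 = 86; excess capacity gives 119 − 18 = 101. Deviates. ✗
High-cost: normal capacity gives 97 − 11 = 86; excess capacity gives 119 − 80 = 39. Stays. ✓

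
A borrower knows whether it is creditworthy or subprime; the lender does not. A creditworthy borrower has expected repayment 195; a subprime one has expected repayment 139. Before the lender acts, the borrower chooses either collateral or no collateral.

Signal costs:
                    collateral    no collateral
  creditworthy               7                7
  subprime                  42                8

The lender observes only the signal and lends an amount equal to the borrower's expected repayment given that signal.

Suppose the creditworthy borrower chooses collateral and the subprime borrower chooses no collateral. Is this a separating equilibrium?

If types separate, collateral earns payment 195 and no collateral earns 139.
Creditworthy: collateral gives 195 − 7 = 188; no collateral gives 139 − 7 = 132. No deviation. ✓
Subprime: no collateral gives 139 − 8 = 131; collateral gives 195 − 42 = 153. Would deviate. ✗

No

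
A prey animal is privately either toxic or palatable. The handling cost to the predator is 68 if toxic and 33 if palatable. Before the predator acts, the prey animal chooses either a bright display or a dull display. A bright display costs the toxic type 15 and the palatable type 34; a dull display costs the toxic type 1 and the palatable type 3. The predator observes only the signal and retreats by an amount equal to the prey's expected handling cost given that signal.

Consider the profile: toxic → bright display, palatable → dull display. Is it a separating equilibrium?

No

If types separate, bright display earns payment 68 and dull display earns 33.
Toxic: bright display gives 68 − 15 = 53; dull display gives 33 − 1 = 32. No deviation. ✓
Palatable: dull display gives 33 − 3 = 30; bright display gives 68 − 34 = 34. Would deviate. ✗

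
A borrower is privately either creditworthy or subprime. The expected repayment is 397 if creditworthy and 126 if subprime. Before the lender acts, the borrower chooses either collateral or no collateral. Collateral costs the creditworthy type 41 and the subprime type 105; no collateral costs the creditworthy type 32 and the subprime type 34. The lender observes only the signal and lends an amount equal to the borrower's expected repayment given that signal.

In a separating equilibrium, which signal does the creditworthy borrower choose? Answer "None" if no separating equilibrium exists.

None

Try creditworthy → collateral, subprime → no collateral:
  Under separation the lender infers type exactly: collateral → creditworthy (pays 397), no collateral → subprime (pays 126).
  Creditworthy: collateral gives 397 − 41 = 356; no collateral gives 126 − 32 = 94. No deviation. ✓
  Subprime: no collateral gives 126 − 34 = 92; collateral gives 397 − 105 = 292. Would deviate. ✗
Try creditworthy → no collateral, subprime → collateral:
  Under separation the lender infers type exactly: no collateral → creditworthy (pays 397), collateral → subprime (pays 126).
  Creditworthy: no collateral gives 397 − 32 = 365; collateral gives 126 − 41 = 85. No deviation. ✓
  Subprime: collateral gives 126 − 105 = 21; no collateral gives 397 − 34 = 363. Would deviate. ✗
Neither assignment is incentive-compatible.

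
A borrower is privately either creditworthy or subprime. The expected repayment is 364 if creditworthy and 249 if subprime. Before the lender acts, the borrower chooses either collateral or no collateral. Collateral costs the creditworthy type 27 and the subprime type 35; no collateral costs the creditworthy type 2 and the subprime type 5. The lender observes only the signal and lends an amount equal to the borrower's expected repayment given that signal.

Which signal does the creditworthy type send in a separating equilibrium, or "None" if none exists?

None

Try creditworthy → collateral, subprime → no collateral:
  If types separate, collateral earns payment 364 and no collateral earns 249.
  Creditworthy: collateral gives 364 − 27 = 337; no collateral gives 249 − 2 = 247. No deviation. ✓
  Subprime: no collateral gives 249 − 5 = 244; collateral gives 364 − 35 = 329. Would deviate. ✗
Try creditworthy → no collateral, subprime → collateral:
  If types separate, no collateral earns payment 364 and collateral earns 249.
  Creditworthy: no collateral gives 364 − 2 = 362; collateral gives 249 − 27 = 222. No deviation. ✓
  Subprime: collateral gives 249 − 35 = 214; no collateral gives 364 − 5 = 359. Would deviate. ✗
Neither assignment is incentive-compatible.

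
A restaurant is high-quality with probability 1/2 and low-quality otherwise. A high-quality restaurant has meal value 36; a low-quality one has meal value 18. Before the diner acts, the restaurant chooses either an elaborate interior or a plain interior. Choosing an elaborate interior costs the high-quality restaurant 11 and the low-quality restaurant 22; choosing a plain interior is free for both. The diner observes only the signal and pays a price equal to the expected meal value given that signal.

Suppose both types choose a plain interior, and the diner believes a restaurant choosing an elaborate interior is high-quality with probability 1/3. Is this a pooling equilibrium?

At the pooled signal (plain interior) the diner holds the prior 1/2 and pays 1/2·36 + 1/2·18 = 27. Off-path (elaborate interior) belief 1/3 gives 1/3·36 + 2/3·18 = 24.
High-quality: plain interior gives 27 − 0 = 27; elaborate interior gives 24 − 11 = 13. Stays. ✓
Low-quality: plain interior gives 27 − 0 = 27; elaborate interior gives 24 − 22 = 2. Stays. ✓

Yes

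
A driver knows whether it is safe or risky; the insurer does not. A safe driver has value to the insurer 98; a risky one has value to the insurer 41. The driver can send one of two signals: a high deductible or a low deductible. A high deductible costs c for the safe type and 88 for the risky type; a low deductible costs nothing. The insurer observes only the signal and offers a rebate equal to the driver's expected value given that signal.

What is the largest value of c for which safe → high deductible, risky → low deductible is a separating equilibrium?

57

Under separation: high deductible → safe (pays 98); low deductible → risky (pays 41).
Risky: 41 − 0 = 41 ≥ 98 − 88 = 10. Holds regardless of c. ✓
Safe: 98 − c ≥ 41 − 0, so c ≤ 98 − 41 = 57.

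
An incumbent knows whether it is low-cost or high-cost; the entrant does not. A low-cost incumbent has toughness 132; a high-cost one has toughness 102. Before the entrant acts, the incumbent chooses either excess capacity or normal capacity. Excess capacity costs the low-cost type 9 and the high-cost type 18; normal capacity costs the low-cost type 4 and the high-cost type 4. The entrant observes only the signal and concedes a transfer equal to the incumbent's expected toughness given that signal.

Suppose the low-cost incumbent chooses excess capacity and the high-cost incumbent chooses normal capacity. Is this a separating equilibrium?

If types separate, excess capacity earns payment 132 and normal capacity earns 102.
Low-cost: excess capacity gives 132 − 9 = 123; normal capacity gives 102 − 4 = 98. No deviation. ✓
High-cost: normal capacity gives 102 − 4 = 98; excess capacity gives 132 − 18 = 114. Would deviate. ✗

No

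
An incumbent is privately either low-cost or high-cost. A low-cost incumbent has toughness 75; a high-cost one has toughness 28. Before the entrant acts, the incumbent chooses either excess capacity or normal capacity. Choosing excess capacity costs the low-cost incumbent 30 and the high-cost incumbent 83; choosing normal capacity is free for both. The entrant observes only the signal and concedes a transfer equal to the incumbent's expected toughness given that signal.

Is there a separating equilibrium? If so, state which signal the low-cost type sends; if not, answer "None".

Try low-cost → excess capacity, high-cost → normal capacity:
  Under separation the entrant infers type exactly: excess capacity → low-cost (pays 75), normal capacity → high-cost (pays 28).
  Low-cost: excess capacity gives 75 − 30 = 45; normal capacity gives 28 − 0 = 28. No deviation. ✓
  High-cost: normal capacity gives 28 − 0 = 28; excess capacity gives 75 − 83 = -8. No deviation. ✓
Both hold — the low-cost type sends excess capacity.

excess capacity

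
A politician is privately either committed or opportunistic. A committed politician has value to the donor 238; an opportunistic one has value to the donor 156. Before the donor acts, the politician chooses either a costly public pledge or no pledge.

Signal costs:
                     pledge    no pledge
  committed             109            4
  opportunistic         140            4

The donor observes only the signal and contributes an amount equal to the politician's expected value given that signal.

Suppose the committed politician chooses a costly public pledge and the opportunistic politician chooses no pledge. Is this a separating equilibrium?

No

If types separate, pledge earns payment 238 and no pledge earns 156.
Committed: pledge gives 238 − 109 = 129; no pledge gives 156 − 4 = 152. Would deviate. ✗
Opportunistic: no pledge gives 156 − 4 = 152; pledge gives 238 − 140 = 98. No deviation. ✓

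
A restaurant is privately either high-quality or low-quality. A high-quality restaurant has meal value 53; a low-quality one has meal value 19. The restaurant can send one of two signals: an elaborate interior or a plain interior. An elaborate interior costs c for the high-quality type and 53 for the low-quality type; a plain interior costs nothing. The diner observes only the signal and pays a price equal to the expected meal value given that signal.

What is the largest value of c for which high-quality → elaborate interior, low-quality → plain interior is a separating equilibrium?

Under separation: elaborate interior → high-quality (pays 53); plain interior → low-quality (pays 19).
Low-quality: 19 − 0 = 19 ≥ 53 − 53 = 0. Holds regardless of c. ✓
High-quality: 53 − c ≥ 19 − 0, so c ≤ 53 − 19 = 34.

34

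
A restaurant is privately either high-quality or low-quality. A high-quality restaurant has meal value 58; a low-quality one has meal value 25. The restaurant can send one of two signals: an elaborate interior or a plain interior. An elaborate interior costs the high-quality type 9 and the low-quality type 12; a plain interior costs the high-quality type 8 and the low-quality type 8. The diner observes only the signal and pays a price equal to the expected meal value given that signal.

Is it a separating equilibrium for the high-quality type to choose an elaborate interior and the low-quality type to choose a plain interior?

Under separation the diner infers type exactly: elaborate interior → high-quality (pays 58), plain interior → low-quality (pays 25).
High-quality: elaborate interior gives 58 − 9 = 49; plain interior gives 25 − 8 = 17. No deviation. ✓
Low-quality: plain interior gives 25 − 8 = 17; elaborate interior gives 58 − 12 = 46. Would deviate. ✗

No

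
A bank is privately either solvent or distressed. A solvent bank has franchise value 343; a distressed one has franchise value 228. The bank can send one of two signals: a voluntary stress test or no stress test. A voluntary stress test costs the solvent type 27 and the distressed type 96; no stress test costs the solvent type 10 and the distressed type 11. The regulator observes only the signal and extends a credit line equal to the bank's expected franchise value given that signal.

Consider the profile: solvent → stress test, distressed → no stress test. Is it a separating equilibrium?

No

Under separation the regulator infers type exactly: stress test → solvent (pays 343), no stress test → distressed (pays 228).
Solvent: stress test gives 343 − 27 = 316; no stress test gives 228 − 10 = 218. No deviation. ✓
Distressed: no stress test gives 228 − 11 = 217; stress test gives 343 − 96 = 247. Would deviate. ✗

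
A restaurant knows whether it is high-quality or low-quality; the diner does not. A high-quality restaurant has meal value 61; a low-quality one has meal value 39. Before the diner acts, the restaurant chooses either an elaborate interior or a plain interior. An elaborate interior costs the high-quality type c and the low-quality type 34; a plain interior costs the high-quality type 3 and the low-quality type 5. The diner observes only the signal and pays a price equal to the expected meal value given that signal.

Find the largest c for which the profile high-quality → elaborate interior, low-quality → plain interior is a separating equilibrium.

Under separation: elaborate interior → high-quality (pays 61); plain interior → low-quality (pays 39).
Low-quality: 39 − 5 = 34 ≥ 61 − 34 = 27. Holds regardless of c. ✓
High-quality: 61 − c ≥ 39 − 3, so c ≤ 61 − 36 = 25.

25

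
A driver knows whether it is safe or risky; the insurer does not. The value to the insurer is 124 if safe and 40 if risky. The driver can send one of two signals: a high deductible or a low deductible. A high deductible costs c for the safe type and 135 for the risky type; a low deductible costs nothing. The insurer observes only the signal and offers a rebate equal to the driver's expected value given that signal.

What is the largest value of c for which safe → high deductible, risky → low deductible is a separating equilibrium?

Under separation: high deductible → safe (pays 124); low deductible → risky (pays 40).
Risky: 40 − 0 = 40 ≥ 124 − 135 = -11. Holds regardless of c. ✓
Safe: 124 − c ≥ 40 − 0, so c ≤ 124 − 40 = 84.

84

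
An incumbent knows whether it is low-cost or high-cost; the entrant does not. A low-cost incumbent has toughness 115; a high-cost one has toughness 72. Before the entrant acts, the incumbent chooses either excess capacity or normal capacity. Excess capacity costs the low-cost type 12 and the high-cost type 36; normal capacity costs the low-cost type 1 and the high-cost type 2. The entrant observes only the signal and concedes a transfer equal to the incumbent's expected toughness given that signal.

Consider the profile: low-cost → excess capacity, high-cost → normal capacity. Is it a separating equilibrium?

If types separate, excess capacity earns payment 115 and normal capacity earns 72.
Low-cost: excess capacity gives 115 − 12 = 103; normal capacity gives 72 − 1 = 71. No deviation. ✓
High-cost: normal capacity gives 72 − 2 = 70; excess capacity gives 115 − 36 = 79. Would deviate. ✗

No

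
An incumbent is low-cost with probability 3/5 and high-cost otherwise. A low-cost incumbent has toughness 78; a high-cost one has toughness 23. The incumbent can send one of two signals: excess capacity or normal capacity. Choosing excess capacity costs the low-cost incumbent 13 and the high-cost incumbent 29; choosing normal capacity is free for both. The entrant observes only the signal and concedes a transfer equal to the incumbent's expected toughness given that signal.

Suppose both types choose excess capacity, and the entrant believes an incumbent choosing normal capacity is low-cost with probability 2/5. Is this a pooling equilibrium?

On the equilibrium path (excess capacity) the entrant holds the prior 3/5 and pays 3/5·78 + 2/5·23 = 56. Off-path (normal capacity) belief 2/5 gives 2/5·78 + 3/5·23 = 45.
Low-cost: excess capacity gives 56 − 13 = 43; normal capacity gives 45 − 0 = 45. Deviates. ✗
High-cost: excess capacity gives 56 − 29 = 27; normal capacity gives 45 − 0 = 45. Deviates. ✗

No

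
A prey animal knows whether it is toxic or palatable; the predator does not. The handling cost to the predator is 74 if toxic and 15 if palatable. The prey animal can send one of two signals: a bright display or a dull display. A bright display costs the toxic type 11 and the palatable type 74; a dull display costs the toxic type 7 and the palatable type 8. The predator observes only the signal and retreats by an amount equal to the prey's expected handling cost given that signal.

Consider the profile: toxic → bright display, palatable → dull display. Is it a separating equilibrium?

Yes

Under separation the predator infers type exactly: bright display → toxic (pays 74), dull display → palatable (pays 15).
Toxic: bright display gives 74 − 11 = 63; dull display gives 15 − 7 = 8. No deviation. ✓
Palatable: dull display gives 15 − 8 = 7; bright display gives 74 − 74 = 0. No deviation. ✓
Neither type gains from mimicking the other.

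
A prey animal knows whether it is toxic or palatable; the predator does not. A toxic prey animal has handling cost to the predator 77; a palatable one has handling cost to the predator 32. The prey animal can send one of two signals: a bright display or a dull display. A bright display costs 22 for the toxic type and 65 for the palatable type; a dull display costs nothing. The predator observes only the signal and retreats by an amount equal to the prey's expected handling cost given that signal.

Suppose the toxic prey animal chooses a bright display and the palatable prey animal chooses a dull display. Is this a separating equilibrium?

Yes

Under separation the predator infers type exactly: bright display → toxic (pays 77), dull display → palatable (pays 32).
Toxic: bright display gives 77 − 22 = 55; dull display gives 32 − 0 = 32. No deviation. ✓
Palatable: dull display gives 32 − 0 = 32; bright display gives 77 − 65 = 12. No deviation. ✓
Neither type gains from mimicking the other.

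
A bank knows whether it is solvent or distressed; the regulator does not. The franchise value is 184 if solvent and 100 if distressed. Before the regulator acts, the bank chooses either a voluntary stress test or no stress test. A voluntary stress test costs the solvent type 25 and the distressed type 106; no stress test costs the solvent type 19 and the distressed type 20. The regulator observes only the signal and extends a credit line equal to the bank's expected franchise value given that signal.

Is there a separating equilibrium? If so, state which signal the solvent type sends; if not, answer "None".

stress test

Try solvent → stress test, distressed → no stress test:
  Under separation the regulator infers type exactly: stress test → solvent (pays 184), no stress test → distressed (pays 100).
  Solvent: stress test gives 184 − 25 = 159; no stress test gives 100 − 19 = 81. No deviation. ✓
  Distressed: no stress test gives 100 − 20 = 80; stress test gives 184 − 106 = 78. No deviation. ✓
Both hold — the solvent type sends stress test.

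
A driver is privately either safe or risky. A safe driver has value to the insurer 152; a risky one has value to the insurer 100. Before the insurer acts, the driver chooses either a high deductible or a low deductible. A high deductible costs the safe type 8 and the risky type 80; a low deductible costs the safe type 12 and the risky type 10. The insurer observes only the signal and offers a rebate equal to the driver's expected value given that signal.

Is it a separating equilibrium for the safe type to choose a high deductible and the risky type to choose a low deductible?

Yes

Under separation the insurer infers type exactly: high deductible → safe (pays 152), low deductible → risky (pays 100).
Safe: high deductible gives 152 − 8 = 144; low deductible gives 100 − 12 = 88. No deviation. ✓
Risky: low deductible gives 100 − 10 = 90; high deductible gives 152 − 80 = 72. No deviation. ✓
Both incentive constraints hold.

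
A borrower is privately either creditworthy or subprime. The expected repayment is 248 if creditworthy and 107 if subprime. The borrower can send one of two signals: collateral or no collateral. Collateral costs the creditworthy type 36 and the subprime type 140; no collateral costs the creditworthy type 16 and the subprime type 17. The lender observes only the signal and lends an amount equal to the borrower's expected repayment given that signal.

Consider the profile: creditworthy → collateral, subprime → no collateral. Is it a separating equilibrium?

Under separation the lender infers type exactly: collateral → creditworthy (pays 248), no collateral → subprime (pays 107).
Creditworthy: collateral gives 248 − 36 = 212; no collateral gives 107 − 16 = 91. No deviation. ✓
Subprime: no collateral gives 107 − 17 = 90; collateral gives 248 − 140 = 108. Would deviate. ✗

No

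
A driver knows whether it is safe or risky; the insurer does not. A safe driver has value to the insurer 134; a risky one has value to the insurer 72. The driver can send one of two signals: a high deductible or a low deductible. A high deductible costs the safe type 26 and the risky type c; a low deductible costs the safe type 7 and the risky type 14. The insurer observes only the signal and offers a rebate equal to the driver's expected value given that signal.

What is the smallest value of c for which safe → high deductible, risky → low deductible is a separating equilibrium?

76

Under separation: high deductible → safe (pays 134); low deductible → risky (pays 72).
Safe: 134 − 26 = 108 ≥ 72 − 7 = 65. Holds regardless of c. ✓
Risky: 72 − 14 ≥ 134 − c, so c ≥ 134 − 58 = 76.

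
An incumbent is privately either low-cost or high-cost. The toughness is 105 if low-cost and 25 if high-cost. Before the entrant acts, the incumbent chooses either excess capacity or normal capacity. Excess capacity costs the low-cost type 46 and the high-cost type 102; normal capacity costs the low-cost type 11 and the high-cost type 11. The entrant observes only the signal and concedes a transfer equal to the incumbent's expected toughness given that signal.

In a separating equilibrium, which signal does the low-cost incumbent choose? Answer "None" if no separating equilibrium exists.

excess capacity

Try low-cost → excess capacity, high-cost → normal capacity:
  Under separation the entrant infers type exactly: excess capacity → low-cost (pays 105), normal capacity → high-cost (pays 25).
  Low-cost: excess capacity gives 105 − 46 = 59; normal capacity gives 25 − 11 = 14. No deviation. ✓
  High-cost: normal capacity gives 25 − 11 = 14; excess capacity gives 105 − 102 = 3. No deviation. ✓
Both hold — the low-cost type sends excess capacity.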